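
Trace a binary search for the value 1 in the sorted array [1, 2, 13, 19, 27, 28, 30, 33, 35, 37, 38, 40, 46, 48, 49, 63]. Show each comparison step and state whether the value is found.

Binary search for 1 in [1, 2, 13, 19, 27, 28, 30, 33, 35, 37, 38, 40, 46, 48, 49, 63]:

lo=0, hi=15, mid=7, arr[mid]=33 -> 33 > 1, search left half
lo=0, hi=6, mid=3, arr[mid]=19 -> 19 > 1, search left half
lo=0, hi=2, mid=1, arr[mid]=2 -> 2 > 1, search left half
lo=0, hi=0, mid=0, arr[mid]=1 -> Found target at index 0!

Binary search finds 1 at index 0 after 4 comparisons. The search repeatedly halves the search space by comparing with the middle element.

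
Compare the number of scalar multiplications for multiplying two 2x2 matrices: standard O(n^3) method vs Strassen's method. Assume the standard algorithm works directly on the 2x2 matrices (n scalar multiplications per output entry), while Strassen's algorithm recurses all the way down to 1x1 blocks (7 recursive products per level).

Matrix multiplication for 2x2 matrices:

Standard algorithm: 2^3 = 8 multiplications
Strassen's algorithm: 7^(log2(2)) = 7^1 = 7 multiplications
Savings: 8 - 7 = 1 multiplications

Standard: 8 multiplications (2^3). Strassen: 7 multiplications (7^1). Strassen reduces 8 recursive multiplications to 7 at each level.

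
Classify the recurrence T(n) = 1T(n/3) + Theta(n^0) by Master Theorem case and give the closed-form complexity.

Master Theorem for T(n) = 1T(n/3) + O(n^0):

a = 1, b = 3, c = 0
log_b(a) = log_3(1) = 0.0000

Case 2: c = 0 = log_3(1) = 0.0000
T(n) = O(n^0 log n) = O(log n)

For T(n) = 1T(n/3) + O(n^0): log_3(1) = 0.0000. This is Case 2 of the Master Theorem (c = log_b(a), equal work at all levels), giving O(log n).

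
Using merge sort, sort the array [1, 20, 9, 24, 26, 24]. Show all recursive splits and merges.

Merge sort trace:

Split: [1, 20, 9, 24, 26, 24] -> [1, 20, 9] and [24, 26, 24]
  Split: [1, 20, 9] -> [1] and [20, 9]
    Split: [20, 9] -> [20] and [9]
    Merge: [20] + [9] -> [9, 20]
  Merge: [1] + [9, 20] -> [1, 9, 20]
  Split: [24, 26, 24] -> [24] and [26, 24]
    Split: [26, 24] -> [26] and [24]
    Merge: [26] + [24] -> [24, 26]
  Merge: [24] + [24, 26] -> [24, 24, 26]
Merge: [1, 9, 20] + [24, 24, 26] -> [1, 9, 20, 24, 24, 26]

Final sorted array: [1, 9, 20, 24, 24, 26]

The merge sort proceeds by recursively splitting the array and merging sorted halves.
After all merges, the sorted array is [1, 9, 20, 24, 24, 26].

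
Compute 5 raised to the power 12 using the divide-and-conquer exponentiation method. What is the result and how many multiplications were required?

Computing 5^12 by squaring (build up from 5^1; each line after the first costs one multiplication):

5^1 = 5
5^2 = (5^1)^2 = 5^2 = 25
5^3 = 5 * 5^2 = 5 * 25 = 125
5^6 = (5^3)^2 = 125^2 = 15625
5^12 = (5^6)^2 = 15625^2 = 244140625

Result: 244140625
Multiplications needed: 4 (4 lines after 5^1)

5^12 = 244140625. Using exponentiation by squaring, this requires 4 multiplications. The key idea: if the exponent is even, square the half-power; if odd, multiply by the base once.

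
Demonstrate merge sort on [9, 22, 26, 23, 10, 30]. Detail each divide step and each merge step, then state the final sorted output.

Merge sort trace:

Split: [9, 22, 26, 23, 10, 30] -> [9, 22, 26] and [23, 10, 30]
  Split: [9, 22, 26] -> [9] and [22, 26]
    Split: [22, 26] -> [22] and [26]
    Merge: [22] + [26] -> [22, 26]
  Merge: [9] + [22, 26] -> [9, 22, 26]
  Split: [23, 10, 30] -> [23] and [10, 30]
    Split: [10, 30] -> [10] and [30]
    Merge: [10] + [30] -> [10, 30]
  Merge: [23] + [10, 30] -> [10, 23, 30]
Merge: [9, 22, 26] + [10, 23, 30] -> [9, 10, 22, 23, 26, 30]

Final sorted array: [9, 10, 22, 23, 26, 30]

The merge sort proceeds by recursively splitting the array and merging sorted halves.
After all merges, the sorted array is [9, 10, 22, 23, 26, 30].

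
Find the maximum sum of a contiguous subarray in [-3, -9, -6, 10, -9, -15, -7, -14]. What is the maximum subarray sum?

Using Kadane's algorithm on [-3, -9, -6, 10, -9, -15, -7, -14]:

Scanning through the array:
Position 1 (value -9): max_ending_here = -9, max_so_far = -3
Position 2 (value -6): max_ending_here = -6, max_so_far = -3
Position 3 (value 10): max_ending_here = 10, max_so_far = 10
Position 4 (value -9): max_ending_here = 1, max_so_far = 10
Position 5 (value -15): max_ending_here = -14, max_so_far = 10
Position 6 (value -7): max_ending_here = -7, max_so_far = 10
Position 7 (value -14): max_ending_here = -14, max_so_far = 10

Maximum subarray: [10]
Maximum sum: 10

The maximum subarray is [10] with sum 10. This subarray runs from index 3 to index 3.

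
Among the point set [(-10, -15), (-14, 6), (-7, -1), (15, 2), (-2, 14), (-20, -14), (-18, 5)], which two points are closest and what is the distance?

Computing all pairwise distances among 7 points:

d((-10, -15), (-14, 6)) = 21.3776
d((-10, -15), (-7, -1)) = 14.3178
d((-10, -15), (15, 2)) = 30.2324
d((-10, -15), (-2, 14)) = 30.0832
d((-10, -15), (-20, -14)) = 10.0499
d((-10, -15), (-18, 5)) = 21.5407
d((-14, 6), (-7, -1)) = 9.8995
d((-14, 6), (15, 2)) = 29.2746
d((-14, 6), (-2, 14)) = 14.4222
d((-14, 6), (-20, -14)) = 20.8806
d((-14, 6), (-18, 5)) = 4.1231 <-- minimum
d((-7, -1), (15, 2)) = 22.2036
d((-7, -1), (-2, 14)) = 15.8114
d((-7, -1), (-20, -14)) = 18.3848
d((-7, -1), (-18, 5)) = 12.53
d((15, 2), (-2, 14)) = 20.8087
d((15, 2), (-20, -14)) = 38.4838
d((15, 2), (-18, 5)) = 33.1361
d((-2, 14), (-20, -14)) = 33.2866
d((-2, 14), (-18, 5)) = 18.3576
d((-20, -14), (-18, 5)) = 19.105

Closest pair: (-14, 6) and (-18, 5) with distance 4.1231

The closest pair is (-14, 6) and (-18, 5) with Euclidean distance 4.1231. For 7 points, brute-force pairwise comparison is shown above. For large n, the divide-and-conquer algorithm (sort by x, recurse on halves, check the dividing strip) achieves O(n log n).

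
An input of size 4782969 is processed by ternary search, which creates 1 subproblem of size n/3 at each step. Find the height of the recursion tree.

For divide and conquer with division factor 3:

Problem sizes at each level:
Level 0: 4782969
Level 1: 1594323
Level 2: 531441
Level 3: 177147
Level 4: 59049
Level 5: 19683
Level 6: 6561
Level 7: 2187
Level 8: 729
Level 9: 243
Level 10: 81
Level 11: 27
Level 12: 9
Level 13: 3
Level 14: 1

The root is level 0 and the size-1 base case is level 14 (the tree spans levels 0 through 14, i.e. 15 levels counting the root), so the depth is the number of divisions: log_3(4782969) = 14

The recursion tree depth is log_3(4782969) = 14. At each level, the problem size is divided by 3, so it takes 14 divisions to reduce to a base case of size 1. The algorithm makes 1 recursive call at each level.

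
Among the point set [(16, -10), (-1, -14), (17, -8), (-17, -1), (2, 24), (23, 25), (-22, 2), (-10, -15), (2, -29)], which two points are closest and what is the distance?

Computing all pairwise distances among 9 points:

d((16, -10), (-1, -14)) = 17.4642
d((16, -10), (17, -8)) = 2.2361 <-- minimum
d((16, -10), (-17, -1)) = 34.2053
d((16, -10), (2, 24)) = 36.7696
d((16, -10), (23, 25)) = 35.6931
d((16, -10), (-22, 2)) = 39.8497
d((16, -10), (-10, -15)) = 26.4764
d((16, -10), (2, -29)) = 23.6008
d((-1, -14), (17, -8)) = 18.9737
d((-1, -14), (-17, -1)) = 20.6155
d((-1, -14), (2, 24)) = 38.1182
d((-1, -14), (23, 25)) = 45.793
d((-1, -14), (-22, 2)) = 26.4008
d((-1, -14), (-10, -15)) = 9.0554
d((-1, -14), (2, -29)) = 15.2971
d((17, -8), (-17, -1)) = 34.7131
d((17, -8), (2, 24)) = 35.3412
d((17, -8), (23, 25)) = 33.541
d((17, -8), (-22, 2)) = 40.2616
d((17, -8), (-10, -15)) = 27.8927
d((17, -8), (2, -29)) = 25.807
d((-17, -1), (2, 24)) = 31.4006
d((-17, -1), (23, 25)) = 47.7074
d((-17, -1), (-22, 2)) = 5.831
d((-17, -1), (-10, -15)) = 15.6525
d((-17, -1), (2, -29)) = 33.8378
d((2, 24), (23, 25)) = 21.0238
d((2, 24), (-22, 2)) = 32.5576
d((2, 24), (-10, -15)) = 40.8044
d((2, 24), (2, -29)) = 53.0
d((23, 25), (-22, 2)) = 50.5371
d((23, 25), (-10, -15)) = 51.8556
d((23, 25), (2, -29)) = 57.9396
d((-22, 2), (-10, -15)) = 20.8087
d((-22, 2), (2, -29)) = 39.2046
d((-10, -15), (2, -29)) = 18.4391

Closest pair: (16, -10) and (17, -8) with distance 2.2361

The closest pair is (16, -10) and (17, -8) with Euclidean distance 2.2361. For 9 points, brute-force pairwise comparison is shown above. For large n, the divide-and-conquer algorithm (sort by x, recurse on halves, check the dividing strip) achieves O(n log n).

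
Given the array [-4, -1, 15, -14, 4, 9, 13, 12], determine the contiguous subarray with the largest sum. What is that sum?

Using Kadane's algorithm on [-4, -1, 15, -14, 4, 9, 13, 12]:

Scanning through the array:
Position 1 (value -1): max_ending_here = -1, max_so_far = -1
Position 2 (value 15): max_ending_here = 15, max_so_far = 15
Position 3 (value -14): max_ending_here = 1, max_so_far = 15
Position 4 (value 4): max_ending_here = 5, max_so_far = 15
Position 5 (value 9): max_ending_here = 14, max_so_far = 15
Position 6 (value 13): max_ending_here = 27, max_so_far = 27
Position 7 (value 12): max_ending_here = 39, max_so_far = 39

Maximum subarray: [15, -14, 4, 9, 13, 12]
Maximum sum: 39

The maximum subarray is [15, -14, 4, 9, 13, 12] with sum 39. This subarray runs from index 2 to index 7.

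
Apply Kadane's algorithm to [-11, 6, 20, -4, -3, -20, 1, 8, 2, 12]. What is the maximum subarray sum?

Using Kadane's algorithm on [-11, 6, 20, -4, -3, -20, 1, 8, 2, 12]:

Scanning through the array:
Position 1 (value 6): max_ending_here = 6, max_so_far = 6
Position 2 (value 20): max_ending_here = 26, max_so_far = 26
Position 3 (value -4): max_ending_here = 22, max_so_far = 26
Position 4 (value -3): max_ending_here = 19, max_so_far = 26
Position 5 (value -20): max_ending_here = -1, max_so_far = 26
Position 6 (value 1): max_ending_here = 1, max_so_far = 26
Position 7 (value 8): max_ending_here = 9, max_so_far = 26
Position 8 (value 2): max_ending_here = 11, max_so_far = 26
Position 9 (value 12): max_ending_here = 23, max_so_far = 26

Maximum subarray: [6, 20]
Maximum sum: 26

The maximum subarray is [6, 20] with sum 26. This subarray runs from index 1 to index 2.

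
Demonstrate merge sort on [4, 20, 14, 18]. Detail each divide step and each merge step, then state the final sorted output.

Merge sort trace:

Split: [4, 20, 14, 18] -> [4, 20] and [14, 18]
  Split: [4, 20] -> [4] and [20]
  Merge: [4] + [20] -> [4, 20]
  Split: [14, 18] -> [14] and [18]
  Merge: [14] + [18] -> [14, 18]
Merge: [4, 20] + [14, 18] -> [4, 14, 18, 20]

Final sorted array: [4, 14, 18, 20]

The merge sort proceeds by recursively splitting the array and merging sorted halves.
After all merges, the sorted array is [4, 14, 18, 20].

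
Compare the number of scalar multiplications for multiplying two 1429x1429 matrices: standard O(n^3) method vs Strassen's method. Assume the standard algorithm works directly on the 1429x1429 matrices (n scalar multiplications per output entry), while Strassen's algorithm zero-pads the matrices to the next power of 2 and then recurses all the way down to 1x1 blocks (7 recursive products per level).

Matrix multiplication for 1429x1429 matrices:

Strassen's algorithm requires power-of-2 dimensions. Pad 1429x1429 to 2048x2048 (next power of 2).

Standard algorithm: 1429^3 = 2918076589 multiplications
Strassen's algorithm: 7^(log2(2048)) = 7^11 = 1977326743 multiplications
Savings: 2918076589 - 1977326743 = 940749846 multiplications

Standard: 2918076589 multiplications (1429^3). Strassen: 1977326743 multiplications (7^11, after padding to 2048x2048). Strassen reduces 8 recursive multiplications to 7 at each level.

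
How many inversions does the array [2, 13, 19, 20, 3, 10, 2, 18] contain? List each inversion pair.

Finding inversions in [2, 13, 19, 20, 3, 10, 2, 18]:

(1, 4): arr[1]=13 > arr[4]=3
(1, 5): arr[1]=13 > arr[5]=10
(1, 6): arr[1]=13 > arr[6]=2
(2, 4): arr[2]=19 > arr[4]=3
(2, 5): arr[2]=19 > arr[5]=10
(2, 6): arr[2]=19 > arr[6]=2
(2, 7): arr[2]=19 > arr[7]=18
(3, 4): arr[3]=20 > arr[4]=3
(3, 5): arr[3]=20 > arr[5]=10
(3, 6): arr[3]=20 > arr[6]=2
(3, 7): arr[3]=20 > arr[7]=18
(4, 6): arr[4]=3 > arr[6]=2
(5, 6): arr[5]=10 > arr[6]=2

Total inversions: 13

The array has 13 inversion(s): (1,4), (1,5), (1,6), (2,4), (2,5), (2,6), (2,7), (3,4), (3,5), (3,6), (3,7), (4,6), (5,6). Each pair (i,j) satisfies i < j and arr[i] > arr[j].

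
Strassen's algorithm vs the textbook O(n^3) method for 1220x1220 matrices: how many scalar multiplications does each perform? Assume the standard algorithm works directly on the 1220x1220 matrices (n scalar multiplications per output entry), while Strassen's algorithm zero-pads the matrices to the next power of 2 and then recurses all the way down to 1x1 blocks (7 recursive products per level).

Matrix multiplication for 1220x1220 matrices:

Strassen's algorithm requires power-of-2 dimensions. Pad 1220x1220 to 2048x2048 (next power of 2).

Standard algorithm: 1220^3 = 1815848000 multiplications
Strassen's algorithm: 7^(log2(2048)) = 7^11 = 1977326743 multiplications
Difference: 1815848000 - 1977326743 = -161478743 (Strassen uses MORE here due to padding overhead — for small or just-over-power-of-2 n, padding can outweigh the per-level savings)

Standard: 1815848000 multiplications (1220^3). Strassen: 1977326743 multiplications (7^11, after padding to 2048x2048). Strassen reduces 8 recursive multiplications to 7 at each level.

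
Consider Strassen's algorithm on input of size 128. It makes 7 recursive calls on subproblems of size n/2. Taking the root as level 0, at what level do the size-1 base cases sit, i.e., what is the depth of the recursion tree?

For divide and conquer with division factor 2:

Problem sizes at each level:
Level 0: 128
Level 1: 64
Level 2: 32
Level 3: 16
Level 4: 8
Level 5: 4
Level 6: 2
Level 7: 1

The root is level 0 and the size-1 base case is level 7 (the tree spans levels 0 through 7, i.e. 8 levels counting the root), so the depth is the number of divisions: log_2(128) = 7

The recursion tree depth is log_2(128) = 7. At each level, the problem size is divided by 2, so it takes 7 divisions to reduce to a base case of size 1. The algorithm makes 7 recursive calls at each level.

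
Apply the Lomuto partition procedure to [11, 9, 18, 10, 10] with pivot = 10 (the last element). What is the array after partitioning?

Lomuto partition with pivot = 10:

Initial array: [11, 9, 18, 10, 10]

arr[0]=11 > 10: no swap
arr[1]=9 <= 10: swap with position 0, array becomes [9, 11, 18, 10, 10]
arr[2]=18 > 10: no swap
arr[3]=10 <= 10: swap with position 1, array becomes [9, 10, 18, 11, 10]

Place pivot at position 2: [9, 10, 10, 11, 18]
Pivot position: 2

After partitioning with pivot 10, the array becomes [9, 10, 10, 11, 18]. The pivot is placed at index 2. All elements to the left of the pivot are <= 10, and all elements to the right are > 10.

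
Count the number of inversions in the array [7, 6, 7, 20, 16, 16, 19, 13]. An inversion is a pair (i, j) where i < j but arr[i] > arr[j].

Finding inversions in [7, 6, 7, 20, 16, 16, 19, 13]:

(0, 1): arr[0]=7 > arr[1]=6
(3, 4): arr[3]=20 > arr[4]=16
(3, 5): arr[3]=20 > arr[5]=16
(3, 6): arr[3]=20 > arr[6]=19
(3, 7): arr[3]=20 > arr[7]=13
(4, 7): arr[4]=16 > arr[7]=13
(5, 7): arr[5]=16 > arr[7]=13
(6, 7): arr[6]=19 > arr[7]=13

Total inversions: 8

The array has 8 inversion(s): (0,1), (3,4), (3,5), (3,6), (3,7), (4,7), (5,7), (6,7). Each pair (i,j) satisfies i < j and arr[i] > arr[j].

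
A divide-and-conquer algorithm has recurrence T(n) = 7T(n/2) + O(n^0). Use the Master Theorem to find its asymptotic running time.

Master Theorem for T(n) = 7T(n/2) + O(n^0):

a = 7, b = 2, c = 0
log_b(a) = log_2(7) = 2.8074

Case 1: c = 0 < log_2(7) = 2.8074
T(n) = O(n^(log_2 7))

For T(n) = 7T(n/2) + O(n^0): log_2(7) = 2.8074. This is Case 1 of the Master Theorem (c < log_b(a), work dominated by leaves), giving O(n^(log_2 7)).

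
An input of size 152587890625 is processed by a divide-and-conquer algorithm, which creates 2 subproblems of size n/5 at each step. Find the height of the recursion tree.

For divide and conquer with division factor 5:

Problem sizes at each level:
Level 0: 152587890625
Level 1: 30517578125
Level 2: 6103515625
Level 3: 1220703125
Level 4: 244140625
Level 5: 48828125
Level 6: 9765625
Level 7: 1953125
Level 8: 390625
Level 9: 78125
Level 10: 15625
Level 11: 3125
Level 12: 625
Level 13: 125
Level 14: 25
Level 15: 5
Level 16: 1

The root is level 0 and the size-1 base case is level 16 (the tree spans levels 0 through 16, i.e. 17 levels counting the root), so the depth is the number of divisions: log_5(152587890625) = 16

The recursion tree depth is log_5(152587890625) = 16. At each level, the problem size is divided by 5, so it takes 16 divisions to reduce to a base case of size 1. The algorithm makes 2 recursive calls at each level.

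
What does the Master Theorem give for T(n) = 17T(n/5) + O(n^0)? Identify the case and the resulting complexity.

Master Theorem for T(n) = 17T(n/5) + O(n^0):

a = 17, b = 5, c = 0
log_b(a) = log_5(17) = 1.7604

Case 1: c = 0 < log_5(17) = 1.7604
T(n) = O(n^(log_5 17))

For T(n) = 17T(n/5) + O(n^0): log_5(17) = 1.7604. This is Case 1 of the Master Theorem (c < log_b(a), work dominated by leaves), giving O(n^(log_5 17)).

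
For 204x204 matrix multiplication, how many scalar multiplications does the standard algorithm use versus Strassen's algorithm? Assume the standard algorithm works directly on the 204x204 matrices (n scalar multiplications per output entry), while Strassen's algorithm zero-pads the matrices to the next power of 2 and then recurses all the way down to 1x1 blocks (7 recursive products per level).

Matrix multiplication for 204x204 matrices:

Strassen's algorithm requires power-of-2 dimensions. Pad 204x204 to 256x256 (next power of 2).

Standard algorithm: 204^3 = 8489664 multiplications
Strassen's algorithm: 7^(log2(256)) = 7^8 = 5764801 multiplications
Savings: 8489664 - 5764801 = 2724863 multiplications

Standard: 8489664 multiplications (204^3). Strassen: 5764801 multiplications (7^8, after padding to 256x256). Strassen reduces 8 recursive multiplications to 7 at each level.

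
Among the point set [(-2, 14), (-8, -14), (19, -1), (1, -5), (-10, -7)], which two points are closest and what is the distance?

Computing all pairwise distances among 5 points:

d((-2, 14), (-8, -14)) = 28.6356
d((-2, 14), (19, -1)) = 25.807
d((-2, 14), (1, -5)) = 19.2354
d((-2, 14), (-10, -7)) = 22.4722
d((-8, -14), (19, -1)) = 29.9666
d((-8, -14), (1, -5)) = 12.7279
d((-8, -14), (-10, -7)) = 7.2801 <-- minimum
d((19, -1), (1, -5)) = 18.4391
d((19, -1), (-10, -7)) = 29.6142
d((1, -5), (-10, -7)) = 11.1803

Closest pair: (-8, -14) and (-10, -7) with distance 7.2801

The closest pair is (-8, -14) and (-10, -7) with Euclidean distance 7.2801. For 5 points, brute-force pairwise comparison is shown above. For large n, the divide-and-conquer algorithm (sort by x, recurse on halves, check the dividing strip) achieves O(n log n).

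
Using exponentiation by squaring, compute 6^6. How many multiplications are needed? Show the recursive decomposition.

Computing 6^6 by squaring (build up from 6^1; each line after the first costs one multiplication):

6^1 = 6
6^2 = (6^1)^2 = 6^2 = 36
6^3 = 6 * 6^2 = 6 * 36 = 216
6^6 = (6^3)^2 = 216^2 = 46656

Result: 46656
Multiplications needed: 3 (3 lines after 6^1)

6^6 = 46656. Using exponentiation by squaring, this requires 3 multiplications. The key idea: if the exponent is even, square the half-power; if odd, multiply by the base once.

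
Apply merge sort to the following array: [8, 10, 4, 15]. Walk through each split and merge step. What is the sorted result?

Merge sort trace:

Split: [8, 10, 4, 15] -> [8, 10] and [4, 15]
  Split: [8, 10] -> [8] and [10]
  Merge: [8] + [10] -> [8, 10]
  Split: [4, 15] -> [4] and [15]
  Merge: [4] + [15] -> [4, 15]
Merge: [8, 10] + [4, 15] -> [4, 8, 10, 15]

Final sorted array: [4, 8, 10, 15]

The merge sort proceeds by recursively splitting the array and merging sorted halves.
After all merges, the sorted array is [4, 8, 10, 15].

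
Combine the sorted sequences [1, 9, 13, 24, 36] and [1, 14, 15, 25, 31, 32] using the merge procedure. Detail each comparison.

Merging process:

Compare 1 vs 1: take 1 from left. Merged: [1]
Compare 9 vs 1: take 1 from right. Merged: [1, 1]
Compare 9 vs 14: take 9 from left. Merged: [1, 1, 9]
Compare 13 vs 14: take 13 from left. Merged: [1, 1, 9, 13]
Compare 24 vs 14: take 14 from right. Merged: [1, 1, 9, 13, 14]
Compare 24 vs 15: take 15 from right. Merged: [1, 1, 9, 13, 14, 15]
Compare 24 vs 25: take 24 from left. Merged: [1, 1, 9, 13, 14, 15, 24]
Compare 36 vs 25: take 25 from right. Merged: [1, 1, 9, 13, 14, 15, 24, 25]
Compare 36 vs 31: take 31 from right. Merged: [1, 1, 9, 13, 14, 15, 24, 25, 31]
Compare 36 vs 32: take 32 from right. Merged: [1, 1, 9, 13, 14, 15, 24, 25, 31, 32]
Append remaining from left: [36]. Merged: [1, 1, 9, 13, 14, 15, 24, 25, 31, 32, 36]

Final merged array: [1, 1, 9, 13, 14, 15, 24, 25, 31, 32, 36]
Total comparisons: 10

The merged array is [1, 1, 9, 13, 14, 15, 24, 25, 31, 32, 36], requiring 10 comparisons. The merge step runs in O(n) time where n is the total number of elements.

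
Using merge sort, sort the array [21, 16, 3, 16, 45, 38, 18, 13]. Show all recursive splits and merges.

Merge sort trace:

Split: [21, 16, 3, 16, 45, 38, 18, 13] -> [21, 16, 3, 16] and [45, 38, 18, 13]
  Split: [21, 16, 3, 16] -> [21, 16] and [3, 16]
    Split: [21, 16] -> [21] and [16]
    Merge: [21] + [16] -> [16, 21]
    Split: [3, 16] -> [3] and [16]
    Merge: [3] + [16] -> [3, 16]
  Merge: [16, 21] + [3, 16] -> [3, 16, 16, 21]
  Split: [45, 38, 18, 13] -> [45, 38] and [18, 13]
    Split: [45, 38] -> [45] and [38]
    Merge: [45] + [38] -> [38, 45]
    Split: [18, 13] -> [18] and [13]
    Merge: [18] + [13] -> [13, 18]
  Merge: [38, 45] + [13, 18] -> [13, 18, 38, 45]
Merge: [3, 16, 16, 21] + [13, 18, 38, 45] -> [3, 13, 16, 16, 18, 21, 38, 45]

Final sorted array: [3, 13, 16, 16, 18, 21, 38, 45]

The merge sort proceeds by recursively splitting the array and merging sorted halves.
After all merges, the sorted array is [3, 13, 16, 16, 18, 21, 38, 45].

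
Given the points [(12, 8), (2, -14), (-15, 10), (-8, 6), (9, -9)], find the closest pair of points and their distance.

Computing all pairwise distances among 5 points:

d((12, 8), (2, -14)) = 24.1661
d((12, 8), (-15, 10)) = 27.074
d((12, 8), (-8, 6)) = 20.0998
d((12, 8), (9, -9)) = 17.2627
d((2, -14), (-15, 10)) = 29.4109
d((2, -14), (-8, 6)) = 22.3607
d((2, -14), (9, -9)) = 8.6023
d((-15, 10), (-8, 6)) = 8.0623 <-- minimum
d((-15, 10), (9, -9)) = 30.6105
d((-8, 6), (9, -9)) = 22.6716

Closest pair: (-15, 10) and (-8, 6) with distance 8.0623

The closest pair is (-15, 10) and (-8, 6) with Euclidean distance 8.0623. For 5 points, brute-force pairwise comparison is shown above. For large n, the divide-and-conquer algorithm (sort by x, recurse on halves, check the dividing strip) achieves O(n log n).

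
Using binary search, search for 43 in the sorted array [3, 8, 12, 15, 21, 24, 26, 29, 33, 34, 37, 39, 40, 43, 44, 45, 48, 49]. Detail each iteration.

Binary search for 43 in [3, 8, 12, 15, 21, 24, 26, 29, 33, 34, 37, 39, 40, 43, 44, 45, 48, 49]:

lo=0, hi=17, mid=8, arr[mid]=33 -> 33 < 43, search right half
lo=9, hi=17, mid=13, arr[mid]=43 -> Found target at index 13!

Binary search finds 43 at index 13 after 2 comparisons. The search repeatedly halves the search space by comparing with the middle element.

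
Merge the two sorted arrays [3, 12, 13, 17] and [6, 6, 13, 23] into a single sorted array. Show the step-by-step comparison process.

Merging process:

Compare 3 vs 6: take 3 from left. Merged: [3]
Compare 12 vs 6: take 6 from right. Merged: [3, 6]
Compare 12 vs 6: take 6 from right. Merged: [3, 6, 6]
Compare 12 vs 13: take 12 from left. Merged: [3, 6, 6, 12]
Compare 13 vs 13: take 13 from left. Merged: [3, 6, 6, 12, 13]
Compare 17 vs 13: take 13 from right. Merged: [3, 6, 6, 12, 13, 13]
Compare 17 vs 23: take 17 from left. Merged: [3, 6, 6, 12, 13, 13, 17]
Append remaining from right: [23]. Merged: [3, 6, 6, 12, 13, 13, 17, 23]

Final merged array: [3, 6, 6, 12, 13, 13, 17, 23]
Total comparisons: 7

The merged array is [3, 6, 6, 12, 13, 13, 17, 23], requiring 7 comparisons. The merge step runs in O(n) time where n is the total number of elements.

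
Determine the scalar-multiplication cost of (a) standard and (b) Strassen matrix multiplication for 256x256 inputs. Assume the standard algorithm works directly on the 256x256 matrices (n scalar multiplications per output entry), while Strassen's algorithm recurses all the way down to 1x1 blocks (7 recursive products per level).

Matrix multiplication for 256x256 matrices:

Standard algorithm: 256^3 = 16777216 multiplications
Strassen's algorithm: 7^(log2(256)) = 7^8 = 5764801 multiplications
Savings: 16777216 - 5764801 = 11012415 multiplications

Standard: 16777216 multiplications (256^3). Strassen: 5764801 multiplications (7^8). Strassen reduces 8 recursive multiplications to 7 at each level.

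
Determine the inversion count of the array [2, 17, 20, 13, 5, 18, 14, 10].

Finding inversions in [2, 17, 20, 13, 5, 18, 14, 10]:

(1, 3): arr[1]=17 > arr[3]=13
(1, 4): arr[1]=17 > arr[4]=5
(1, 6): arr[1]=17 > arr[6]=14
(1, 7): arr[1]=17 > arr[7]=10
(2, 3): arr[2]=20 > arr[3]=13
(2, 4): arr[2]=20 > arr[4]=5
(2, 5): arr[2]=20 > arr[5]=18
(2, 6): arr[2]=20 > arr[6]=14
(2, 7): arr[2]=20 > arr[7]=10
(3, 4): arr[3]=13 > arr[4]=5
(3, 7): arr[3]=13 > arr[7]=10
(5, 6): arr[5]=18 > arr[6]=14
(5, 7): arr[5]=18 > arr[7]=10
(6, 7): arr[6]=14 > arr[7]=10

Total inversions: 14

The array has 14 inversion(s): (1,3), (1,4), (1,6), (1,7), (2,3), (2,4), (2,5), (2,6), (2,7), (3,4), (3,7), (5,6), (5,7), (6,7). Each pair (i,j) satisfies i < j and arr[i] > arr[j].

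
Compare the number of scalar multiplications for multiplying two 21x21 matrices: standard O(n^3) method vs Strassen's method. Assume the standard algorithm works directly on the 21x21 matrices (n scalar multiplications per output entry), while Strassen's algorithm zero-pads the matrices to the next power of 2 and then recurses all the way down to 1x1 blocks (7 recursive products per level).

Matrix multiplication for 21x21 matrices:

Strassen's algorithm requires power-of-2 dimensions. Pad 21x21 to 32x32 (next power of 2).

Standard algorithm: 21^3 = 9261 multiplications
Strassen's algorithm: 7^(log2(32)) = 7^5 = 16807 multiplications
Difference: 9261 - 16807 = -7546 (Strassen uses MORE here due to padding overhead — for small or just-over-power-of-2 n, padding can outweigh the per-level savings)

Standard: 9261 multiplications (21^3). Strassen: 16807 multiplications (7^5, after padding to 32x32). Strassen reduces 8 recursive multiplications to 7 at each level.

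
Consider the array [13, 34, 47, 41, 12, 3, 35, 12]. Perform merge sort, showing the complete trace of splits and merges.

Merge sort trace:

Split: [13, 34, 47, 41, 12, 3, 35, 12] -> [13, 34, 47, 41] and [12, 3, 35, 12]
  Split: [13, 34, 47, 41] -> [13, 34] and [47, 41]
    Split: [13, 34] -> [13] and [34]
    Merge: [13] + [34] -> [13, 34]
    Split: [47, 41] -> [47] and [41]
    Merge: [47] + [41] -> [41, 47]
  Merge: [13, 34] + [41, 47] -> [13, 34, 41, 47]
  Split: [12, 3, 35, 12] -> [12, 3] and [35, 12]
    Split: [12, 3] -> [12] and [3]
    Merge: [12] + [3] -> [3, 12]
    Split: [35, 12] -> [35] and [12]
    Merge: [35] + [12] -> [12, 35]
  Merge: [3, 12] + [12, 35] -> [3, 12, 12, 35]
Merge: [13, 34, 41, 47] + [3, 12, 12, 35] -> [3, 12, 12, 13, 34, 35, 41, 47]

Final sorted array: [3, 12, 12, 13, 34, 35, 41, 47]

The merge sort proceeds by recursively splitting the array and merging sorted halves.
After all merges, the sorted array is [3, 12, 12, 13, 34, 35, 41, 47].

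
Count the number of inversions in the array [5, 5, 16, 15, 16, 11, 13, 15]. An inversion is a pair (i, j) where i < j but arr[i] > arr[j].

Finding inversions in [5, 5, 16, 15, 16, 11, 13, 15]:

(2, 3): arr[2]=16 > arr[3]=15
(2, 5): arr[2]=16 > arr[5]=11
(2, 6): arr[2]=16 > arr[6]=13
(2, 7): arr[2]=16 > arr[7]=15
(3, 5): arr[3]=15 > arr[5]=11
(3, 6): arr[3]=15 > arr[6]=13
(4, 5): arr[4]=16 > arr[5]=11
(4, 6): arr[4]=16 > arr[6]=13
(4, 7): arr[4]=16 > arr[7]=15

Total inversions: 9

The array has 9 inversion(s): (2,3), (2,5), (2,6), (2,7), (3,5), (3,6), (4,5), (4,6), (4,7). Each pair (i,j) satisfies i < j and arr[i] > arr[j].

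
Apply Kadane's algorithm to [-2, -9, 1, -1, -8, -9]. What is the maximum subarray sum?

Using Kadane's algorithm on [-2, -9, 1, -1, -8, -9]:

Scanning through the array:
Position 1 (value -9): max_ending_here = -9, max_so_far = -2
Position 2 (value 1): max_ending_here = 1, max_so_far = 1
Position 3 (value -1): max_ending_here = 0, max_so_far = 1
Position 4 (value -8): max_ending_here = -8, max_so_far = 1
Position 5 (value -9): max_ending_here = -9, max_so_far = 1

Maximum subarray: [1]
Maximum sum: 1

The maximum subarray is [1] with sum 1. This subarray runs from index 2 to index 2.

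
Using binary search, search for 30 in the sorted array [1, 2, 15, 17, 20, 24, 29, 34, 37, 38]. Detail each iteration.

Binary search for 30 in [1, 2, 15, 17, 20, 24, 29, 34, 37, 38]:

lo=0, hi=9, mid=4, arr[mid]=20 -> 20 < 30, search right half
lo=5, hi=9, mid=7, arr[mid]=34 -> 34 > 30, search left half
lo=5, hi=6, mid=5, arr[mid]=24 -> 24 < 30, search right half
lo=6, hi=6, mid=6, arr[mid]=29 -> 29 < 30, search right half
lo=7 > hi=6, target 30 not found

Binary search determines that 30 is not in the array after 4 comparisons. The search space was exhausted without finding the target.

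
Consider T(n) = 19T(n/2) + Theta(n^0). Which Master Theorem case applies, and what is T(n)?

Master Theorem for T(n) = 19T(n/2) + O(n^0):

a = 19, b = 2, c = 0
log_b(a) = log_2(19) = 4.2479

Case 1: c = 0 < log_2(19) = 4.2479
T(n) = O(n^(log_2 19))

For T(n) = 19T(n/2) + O(n^0): log_2(19) = 4.2479. This is Case 1 of the Master Theorem (c < log_b(a), work dominated by leaves), giving O(n^(log_2 19)).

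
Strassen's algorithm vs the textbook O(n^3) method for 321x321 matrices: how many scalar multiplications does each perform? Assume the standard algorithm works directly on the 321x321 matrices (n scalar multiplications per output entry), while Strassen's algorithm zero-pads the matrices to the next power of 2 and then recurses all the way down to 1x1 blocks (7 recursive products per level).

Matrix multiplication for 321x321 matrices:

Strassen's algorithm requires power-of-2 dimensions. Pad 321x321 to 512x512 (next power of 2).

Standard algorithm: 321^3 = 33076161 multiplications
Strassen's algorithm: 7^(log2(512)) = 7^9 = 40353607 multiplications
Difference: 33076161 - 40353607 = -7277446 (Strassen uses MORE here due to padding overhead — for small or just-over-power-of-2 n, padding can outweigh the per-level savings)

Standard: 33076161 multiplications (321^3). Strassen: 40353607 multiplications (7^9, after padding to 512x512). Strassen reduces 8 recursive multiplications to 7 at each level.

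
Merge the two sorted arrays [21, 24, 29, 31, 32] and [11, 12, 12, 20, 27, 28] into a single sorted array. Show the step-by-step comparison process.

Merging process:

Compare 21 vs 11: take 11 from right. Merged: [11]
Compare 21 vs 12: take 12 from right. Merged: [11, 12]
Compare 21 vs 12: take 12 from right. Merged: [11, 12, 12]
Compare 21 vs 20: take 20 from right. Merged: [11, 12, 12, 20]
Compare 21 vs 27: take 21 from left. Merged: [11, 12, 12, 20, 21]
Compare 24 vs 27: take 24 from left. Merged: [11, 12, 12, 20, 21, 24]
Compare 29 vs 27: take 27 from right. Merged: [11, 12, 12, 20, 21, 24, 27]
Compare 29 vs 28: take 28 from right. Merged: [11, 12, 12, 20, 21, 24, 27, 28]
Append remaining from left: [29, 31, 32]. Merged: [11, 12, 12, 20, 21, 24, 27, 28, 29, 31, 32]

Final merged array: [11, 12, 12, 20, 21, 24, 27, 28, 29, 31, 32]
Total comparisons: 8

The merged array is [11, 12, 12, 20, 21, 24, 27, 28, 29, 31, 32], requiring 8 comparisons. The merge step runs in O(n) time where n is the total number of elements.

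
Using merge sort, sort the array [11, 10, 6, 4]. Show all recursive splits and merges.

Merge sort trace:

Split: [11, 10, 6, 4] -> [11, 10] and [6, 4]
  Split: [11, 10] -> [11] and [10]
  Merge: [11] + [10] -> [10, 11]
  Split: [6, 4] -> [6] and [4]
  Merge: [6] + [4] -> [4, 6]
Merge: [10, 11] + [4, 6] -> [4, 6, 10, 11]

Final sorted array: [4, 6, 10, 11]

The merge sort proceeds by recursively splitting the array and merging sorted halves.
After all merges, the sorted array is [4, 6, 10, 11].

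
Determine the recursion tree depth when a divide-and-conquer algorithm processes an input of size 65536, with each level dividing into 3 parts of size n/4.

For divide and conquer with division factor 4:

Problem sizes at each level:
Level 0: 65536
Level 1: 16384
Level 2: 4096
Level 3: 1024
Level 4: 256
Level 5: 64
Level 6: 16
Level 7: 4
Level 8: 1

The root is level 0 and the size-1 base case is level 8 (the tree spans levels 0 through 8, i.e. 9 levels counting the root), so the depth is the number of divisions: log_4(65536) = 8

The recursion tree depth is log_4(65536) = 8. At each level, the problem size is divided by 4, so it takes 8 divisions to reduce to a base case of size 1. The algorithm makes 3 recursive calls at each level.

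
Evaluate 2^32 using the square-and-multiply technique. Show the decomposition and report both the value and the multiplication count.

Computing 2^32 by squaring (build up from 2^1; each line after the first costs one multiplication):

2^1 = 2
2^2 = (2^1)^2 = 2^2 = 4
2^4 = (2^2)^2 = 4^2 = 16
2^8 = (2^4)^2 = 16^2 = 256
2^16 = (2^8)^2 = 256^2 = 65536
2^32 = (2^16)^2 = 65536^2 = 4294967296

Result: 4294967296
Multiplications needed: 5 (5 lines after 2^1)

2^32 = 4294967296. Using exponentiation by squaring, this requires 5 multiplications. The key idea: if the exponent is even, square the half-power; if odd, multiply by the base once.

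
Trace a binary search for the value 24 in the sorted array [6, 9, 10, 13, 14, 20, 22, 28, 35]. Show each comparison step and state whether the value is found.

Binary search for 24 in [6, 9, 10, 13, 14, 20, 22, 28, 35]:

lo=0, hi=8, mid=4, arr[mid]=14 -> 14 < 24, search right half
lo=5, hi=8, mid=6, arr[mid]=22 -> 22 < 24, search right half
lo=7, hi=8, mid=7, arr[mid]=28 -> 28 > 24, search left half
lo=7 > hi=6, target 24 not found

Binary search determines that 24 is not in the array after 3 comparisons. The search space was exhausted without finding the target.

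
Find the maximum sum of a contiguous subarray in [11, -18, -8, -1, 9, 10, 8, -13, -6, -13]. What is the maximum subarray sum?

Using Kadane's algorithm on [11, -18, -8, -1, 9, 10, 8, -13, -6, -13]:

Scanning through the array:
Position 1 (value -18): max_ending_here = -7, max_so_far = 11
Position 2 (value -8): max_ending_here = -8, max_so_far = 11
Position 3 (value -1): max_ending_here = -1, max_so_far = 11
Position 4 (value 9): max_ending_here = 9, max_so_far = 11
Position 5 (value 10): max_ending_here = 19, max_so_far = 19
Position 6 (value 8): max_ending_here = 27, max_so_far = 27
Position 7 (value -13): max_ending_here = 14, max_so_far = 27
Position 8 (value -6): max_ending_here = 8, max_so_far = 27
Position 9 (value -13): max_ending_here = -5, max_so_far = 27

Maximum subarray: [9, 10, 8]
Maximum sum: 27

The maximum subarray is [9, 10, 8] with sum 27. This subarray runs from index 4 to index 6.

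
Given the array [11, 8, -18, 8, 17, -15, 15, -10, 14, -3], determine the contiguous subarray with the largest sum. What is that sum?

Using Kadane's algorithm on [11, 8, -18, 8, 17, -15, 15, -10, 14, -3]:

Scanning through the array:
Position 1 (value 8): max_ending_here = 19, max_so_far = 19
Position 2 (value -18): max_ending_here = 1, max_so_far = 19
Position 3 (value 8): max_ending_here = 9, max_so_far = 19
Position 4 (value 17): max_ending_here = 26, max_so_far = 26
Position 5 (value -15): max_ending_here = 11, max_so_far = 26
Position 6 (value 15): max_ending_here = 26, max_so_far = 26
Position 7 (value -10): max_ending_here = 16, max_so_far = 26
Position 8 (value 14): max_ending_here = 30, max_so_far = 30
Position 9 (value -3): max_ending_here = 27, max_so_far = 30

Maximum subarray: [11, 8, -18, 8, 17, -15, 15, -10, 14]
Maximum sum: 30

The maximum subarray is [11, 8, -18, 8, 17, -15, 15, -10, 14] with sum 30. This subarray runs from index 0 to index 8.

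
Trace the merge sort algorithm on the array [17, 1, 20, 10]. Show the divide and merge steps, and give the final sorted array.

Merge sort trace:

Split: [17, 1, 20, 10] -> [17, 1] and [20, 10]
  Split: [17, 1] -> [17] and [1]
  Merge: [17] + [1] -> [1, 17]
  Split: [20, 10] -> [20] and [10]
  Merge: [20] + [10] -> [10, 20]
Merge: [1, 17] + [10, 20] -> [1, 10, 17, 20]

Final sorted array: [1, 10, 17, 20]

The merge sort proceeds by recursively splitting the array and merging sorted halves.
After all merges, the sorted array is [1, 10, 17, 20].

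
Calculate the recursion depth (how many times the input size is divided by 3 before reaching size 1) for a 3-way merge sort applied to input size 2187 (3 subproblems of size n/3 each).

For divide and conquer with division factor 3:

Problem sizes at each level:
Level 0: 2187
Level 1: 729
Level 2: 243
Level 3: 81
Level 4: 27
Level 5: 9
Level 6: 3
Level 7: 1

The root is level 0 and the size-1 base case is level 7 (the tree spans levels 0 through 7, i.e. 8 levels counting the root), so the depth is the number of divisions: log_3(2187) = 7

The recursion tree depth is log_3(2187) = 7. At each level, the problem size is divided by 3, so it takes 7 divisions to reduce to a base case of size 1. The algorithm makes 3 recursive calls at each level.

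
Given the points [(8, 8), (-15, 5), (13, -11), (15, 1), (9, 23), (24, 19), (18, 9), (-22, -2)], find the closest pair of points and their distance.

Computing all pairwise distances among 8 points:

d((8, 8), (-15, 5)) = 23.1948
d((8, 8), (13, -11)) = 19.6469
d((8, 8), (15, 1)) = 9.8995
d((8, 8), (9, 23)) = 15.0333
d((8, 8), (24, 19)) = 19.4165
d((8, 8), (18, 9)) = 10.0499
d((8, 8), (-22, -2)) = 31.6228
d((-15, 5), (13, -11)) = 32.249
d((-15, 5), (15, 1)) = 30.2655
d((-15, 5), (9, 23)) = 30.0
d((-15, 5), (24, 19)) = 41.4367
d((-15, 5), (18, 9)) = 33.2415
d((-15, 5), (-22, -2)) = 9.8995
d((13, -11), (15, 1)) = 12.1655
d((13, -11), (9, 23)) = 34.2345
d((13, -11), (24, 19)) = 31.9531
d((13, -11), (18, 9)) = 20.6155
d((13, -11), (-22, -2)) = 36.1386
d((15, 1), (9, 23)) = 22.8035
d((15, 1), (24, 19)) = 20.1246
d((15, 1), (18, 9)) = 8.544 <-- minimum
d((15, 1), (-22, -2)) = 37.1214
d((9, 23), (24, 19)) = 15.5242
d((9, 23), (18, 9)) = 16.6433
d((9, 23), (-22, -2)) = 39.8246
d((24, 19), (18, 9)) = 11.6619
d((24, 19), (-22, -2)) = 50.5668
d((18, 9), (-22, -2)) = 41.4849

Closest pair: (15, 1) and (18, 9) with distance 8.544

The closest pair is (15, 1) and (18, 9) with Euclidean distance 8.544. For 8 points, brute-force pairwise comparison is shown above. For large n, the divide-and-conquer algorithm (sort by x, recurse on halves, check the dividing strip) achieves O(n log n).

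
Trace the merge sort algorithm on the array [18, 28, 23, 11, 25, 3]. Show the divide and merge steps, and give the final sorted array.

Merge sort trace:

Split: [18, 28, 23, 11, 25, 3] -> [18, 28, 23] and [11, 25, 3]
  Split: [18, 28, 23] -> [18] and [28, 23]
    Split: [28, 23] -> [28] and [23]
    Merge: [28] + [23] -> [23, 28]
  Merge: [18] + [23, 28] -> [18, 23, 28]
  Split: [11, 25, 3] -> [11] and [25, 3]
    Split: [25, 3] -> [25] and [3]
    Merge: [25] + [3] -> [3, 25]
  Merge: [11] + [3, 25] -> [3, 11, 25]
Merge: [18, 23, 28] + [3, 11, 25] -> [3, 11, 18, 23, 25, 28]

Final sorted array: [3, 11, 18, 23, 25, 28]

The merge sort proceeds by recursively splitting the array and merging sorted halves.
After all merges, the sorted array is [3, 11, 18, 23, 25, 28].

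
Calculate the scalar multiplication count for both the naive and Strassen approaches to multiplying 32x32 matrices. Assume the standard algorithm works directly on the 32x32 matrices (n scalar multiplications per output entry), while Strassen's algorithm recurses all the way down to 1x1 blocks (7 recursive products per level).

Matrix multiplication for 32x32 matrices:

Standard algorithm: 32^3 = 32768 multiplications
Strassen's algorithm: 7^(log2(32)) = 7^5 = 16807 multiplications
Savings: 32768 - 16807 = 15961 multiplications

Standard: 32768 multiplications (32^3). Strassen: 16807 multiplications (7^5). Strassen reduces 8 recursive multiplications to 7 at each level.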